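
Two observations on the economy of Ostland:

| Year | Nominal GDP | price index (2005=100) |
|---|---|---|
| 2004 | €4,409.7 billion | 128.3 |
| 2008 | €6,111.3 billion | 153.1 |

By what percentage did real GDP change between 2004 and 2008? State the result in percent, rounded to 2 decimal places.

16.14%

Real GDP 2004 = 4409.7 / 1.283 = 3437.02.
Real GDP 2008 = 6111.3 / 1.531 = 3991.70.
Real growth = 3991.70 / 3437.02 − 1 = 0.1614.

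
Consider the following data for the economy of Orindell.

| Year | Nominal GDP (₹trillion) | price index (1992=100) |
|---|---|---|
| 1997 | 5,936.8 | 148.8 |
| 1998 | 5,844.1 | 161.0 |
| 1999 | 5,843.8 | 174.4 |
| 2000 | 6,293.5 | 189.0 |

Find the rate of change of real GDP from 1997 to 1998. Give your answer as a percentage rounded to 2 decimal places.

-9.02%

Real GDP 1997 = 5936.8/1.488 = 3989.78.
Real GDP 1998 = 5844.1/1.610 = 3629.88.
Change = 3629.88/3989.78 − 1 = -0.0902.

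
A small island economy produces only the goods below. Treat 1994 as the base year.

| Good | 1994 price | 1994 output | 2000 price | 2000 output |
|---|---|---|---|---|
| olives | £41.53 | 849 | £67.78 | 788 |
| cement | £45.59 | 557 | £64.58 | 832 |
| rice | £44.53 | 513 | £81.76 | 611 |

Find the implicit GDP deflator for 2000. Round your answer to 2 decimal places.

Nominal GDP 2000 = 67.78·788 + 64.58·832 + 81.76·611 = 157096.56.
Real GDP 2000 (at 1994 prices) = 41.53·788 + 45.59·832 + 44.53·611 = 97864.35.
Deflator = Nominal/Real × 100 = 157096.56/97864.35 × 100 = 160.525.

160.52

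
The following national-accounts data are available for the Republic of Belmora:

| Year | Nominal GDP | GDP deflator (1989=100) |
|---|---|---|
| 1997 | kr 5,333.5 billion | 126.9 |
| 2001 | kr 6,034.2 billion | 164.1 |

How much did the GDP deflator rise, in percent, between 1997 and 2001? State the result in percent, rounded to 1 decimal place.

29.3%

Price-level change = 164.1 / 126.9 − 1 = 0.2931.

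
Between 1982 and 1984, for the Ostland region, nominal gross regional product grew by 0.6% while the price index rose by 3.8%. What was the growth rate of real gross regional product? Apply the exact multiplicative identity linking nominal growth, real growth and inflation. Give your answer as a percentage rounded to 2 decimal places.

-3.08%

(1 + g_nom) = (1 + g_real)(1 + π), so g_real = 1.0060 / 1.0380 − 1 = -0.03083.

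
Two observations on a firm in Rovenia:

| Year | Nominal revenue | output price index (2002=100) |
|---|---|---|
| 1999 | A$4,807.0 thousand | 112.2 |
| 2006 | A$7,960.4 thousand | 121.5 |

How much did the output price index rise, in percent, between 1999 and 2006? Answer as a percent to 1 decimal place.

Price-level change = 121.5 / 112.2 − 1 = 0.0829.

8.3%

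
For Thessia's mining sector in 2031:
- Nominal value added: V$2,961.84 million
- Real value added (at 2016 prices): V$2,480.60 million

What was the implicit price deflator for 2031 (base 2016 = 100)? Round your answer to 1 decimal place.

119.4

implicit price deflator = (Nominal / Real) × 100 = 2961.84 / 2480.60 × 100 = 119.40.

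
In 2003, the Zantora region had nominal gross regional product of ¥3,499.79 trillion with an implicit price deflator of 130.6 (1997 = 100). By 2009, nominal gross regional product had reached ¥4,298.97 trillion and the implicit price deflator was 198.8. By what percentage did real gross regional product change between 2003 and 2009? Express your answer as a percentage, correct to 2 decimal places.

Deflate each year: 2003 → 3499.79/1.306 = 2679.78; 2009 → 4298.97/1.988 = 2162.46.
So real gross regional product changed by 2162.46/2679.78 − 1 = -0.1930, i.e. -19.30%.

-19.30%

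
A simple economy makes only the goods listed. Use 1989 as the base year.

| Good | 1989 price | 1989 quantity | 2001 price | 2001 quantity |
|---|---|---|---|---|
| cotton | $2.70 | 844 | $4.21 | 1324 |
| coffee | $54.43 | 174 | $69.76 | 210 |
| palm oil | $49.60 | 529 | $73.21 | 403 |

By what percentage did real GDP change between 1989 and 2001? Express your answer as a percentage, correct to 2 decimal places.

-7.88%

Real GDP 1989 = Nominal GDP 1989 = 2.70·844 + 54.43·174 + 49.60·529 = 37988.02.
Real GDP 2001 (at 1989 prices) = 2.70·1324 + 54.43·210 + 49.60·403 = 34993.90.
Real growth = 34993.90/37988.02 − 1 = -0.0788.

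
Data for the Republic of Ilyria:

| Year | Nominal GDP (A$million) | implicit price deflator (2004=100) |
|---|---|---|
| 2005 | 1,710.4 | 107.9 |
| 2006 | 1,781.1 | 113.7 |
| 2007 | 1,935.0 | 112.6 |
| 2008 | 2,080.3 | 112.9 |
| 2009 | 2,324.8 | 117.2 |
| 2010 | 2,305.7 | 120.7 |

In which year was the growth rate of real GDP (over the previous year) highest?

2006: real = 1781.1/1.137 = 1566.49; growth vs 2005 (1585.17) = -1.18%.
2007: real = 1935.0/1.126 = 1718.47; growth vs 2006 (1566.49) = 9.70%.
2008: real = 2080.3/1.129 = 1842.60; growth vs 2007 (1718.47) = 7.22%.
2009: real = 2324.8/1.172 = 1983.62; growth vs 2008 (1842.60) = 7.65%.
2010: real = 2305.7/1.207 = 1910.27; growth vs 2009 (1983.62) = -3.70%.

2007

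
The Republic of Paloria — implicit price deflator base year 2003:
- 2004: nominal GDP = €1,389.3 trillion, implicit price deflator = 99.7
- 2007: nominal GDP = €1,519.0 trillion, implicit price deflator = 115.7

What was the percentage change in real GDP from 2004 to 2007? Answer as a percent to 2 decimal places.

Deflate each year: 2004 → 1389.3/0.997 = 1393.48; 2007 → 1519.0/1.157 = 1312.88.
So real GDP changed by 1312.88/1393.48 − 1 = -0.0578, i.e. -5.78%.

-5.78%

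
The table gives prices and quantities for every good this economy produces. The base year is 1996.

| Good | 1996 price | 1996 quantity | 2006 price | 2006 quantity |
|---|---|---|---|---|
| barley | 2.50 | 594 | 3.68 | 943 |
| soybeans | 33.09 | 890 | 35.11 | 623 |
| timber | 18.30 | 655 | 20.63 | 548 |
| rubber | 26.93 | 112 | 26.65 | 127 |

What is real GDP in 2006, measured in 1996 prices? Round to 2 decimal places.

36421.08

Real GDP 2006 = Σ (p_1996 × q_2006) = 2.50·943 + 33.09·623 + 18.30·548 + 26.93·127 = 36421.08.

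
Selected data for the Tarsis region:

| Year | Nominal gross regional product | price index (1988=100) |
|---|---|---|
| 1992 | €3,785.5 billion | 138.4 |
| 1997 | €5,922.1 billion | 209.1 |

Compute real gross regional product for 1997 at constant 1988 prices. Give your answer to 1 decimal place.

€2,832.2 billion

Real gross regional product = Nominal / (price index/100) = 5922.1 / 2.091 = 2832.19.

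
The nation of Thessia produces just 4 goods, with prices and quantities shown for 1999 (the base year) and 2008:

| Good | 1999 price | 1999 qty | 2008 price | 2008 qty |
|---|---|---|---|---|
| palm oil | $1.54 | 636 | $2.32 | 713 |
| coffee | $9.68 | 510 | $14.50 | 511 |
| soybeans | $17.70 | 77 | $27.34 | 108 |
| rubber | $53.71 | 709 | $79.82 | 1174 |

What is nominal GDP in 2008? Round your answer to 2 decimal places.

Nominal GDP 2008 = Σ (p_2008 × q_2008) = 2.32·713 + 14.50·511 + 27.34·108 + 79.82·1174 = 105725.06.

$105725.06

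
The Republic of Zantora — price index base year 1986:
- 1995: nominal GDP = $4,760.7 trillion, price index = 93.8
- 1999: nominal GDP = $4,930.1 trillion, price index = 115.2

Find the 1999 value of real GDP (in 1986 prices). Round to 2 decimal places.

Real GDP = Nominal / (price index/100) = 4930.1 / 1.152 = 4279.60.

$4,279.60 trillion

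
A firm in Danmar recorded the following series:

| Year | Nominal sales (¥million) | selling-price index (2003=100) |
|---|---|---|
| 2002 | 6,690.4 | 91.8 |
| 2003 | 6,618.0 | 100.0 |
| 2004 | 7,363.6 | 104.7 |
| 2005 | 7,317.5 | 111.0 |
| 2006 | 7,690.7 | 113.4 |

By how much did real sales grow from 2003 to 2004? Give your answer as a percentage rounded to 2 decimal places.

Real sales 2003 = 6618.0/1.000 = 6618.00.
Real sales 2004 = 7363.6/1.047 = 7033.05.
Change = 7033.05/6618.00 − 1 = 0.0627.

6.27%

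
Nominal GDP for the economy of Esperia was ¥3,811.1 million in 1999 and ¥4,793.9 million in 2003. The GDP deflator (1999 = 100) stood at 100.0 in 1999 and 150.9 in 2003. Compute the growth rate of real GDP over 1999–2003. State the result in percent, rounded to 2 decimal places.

Real GDP 1999 = 3811.1 / 1.000 = 3811.10.
Real GDP 2003 = 4793.9 / 1.509 = 3176.87.
Real growth = 3176.87 / 3811.10 − 1 = -0.1664.

-16.64%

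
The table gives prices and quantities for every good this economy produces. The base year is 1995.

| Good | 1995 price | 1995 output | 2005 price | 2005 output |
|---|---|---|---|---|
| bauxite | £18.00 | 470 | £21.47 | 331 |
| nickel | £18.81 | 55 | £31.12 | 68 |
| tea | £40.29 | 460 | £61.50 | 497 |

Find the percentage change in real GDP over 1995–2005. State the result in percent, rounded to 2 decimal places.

Real GDP 1995 = Nominal GDP 1995 = 18.00·470 + 18.81·55 + 40.29·460 = 28027.95.
Real GDP 2005 (at 1995 prices) = 18.00·331 + 18.81·68 + 40.29·497 = 27261.21.
Real growth = 27261.21/28027.95 − 1 = -0.0274.

-2.74%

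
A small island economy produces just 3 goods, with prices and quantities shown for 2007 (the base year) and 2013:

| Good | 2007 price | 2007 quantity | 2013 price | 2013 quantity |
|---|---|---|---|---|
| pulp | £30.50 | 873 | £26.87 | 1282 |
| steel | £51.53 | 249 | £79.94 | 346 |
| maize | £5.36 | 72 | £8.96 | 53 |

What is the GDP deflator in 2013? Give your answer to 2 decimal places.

Nominal GDP 2013 = 26.87·1282 + 79.94·346 + 8.96·53 = 62581.46.
Real GDP 2013 (at 2007 prices) = 30.50·1282 + 51.53·346 + 5.36·53 = 57214.46.
Deflator = Nominal/Real × 100 = 62581.46/57214.46 × 100 = 109.380.

109.38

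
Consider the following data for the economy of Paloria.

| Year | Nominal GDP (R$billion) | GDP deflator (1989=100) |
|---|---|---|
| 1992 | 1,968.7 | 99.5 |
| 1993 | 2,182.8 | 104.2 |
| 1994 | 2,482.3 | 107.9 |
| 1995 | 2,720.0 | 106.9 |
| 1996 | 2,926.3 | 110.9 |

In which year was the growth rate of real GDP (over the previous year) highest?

1993: real = 2182.8/1.042 = 2094.82; growth vs 1992 (1978.59) = 5.87%.
1994: real = 2482.3/1.079 = 2300.56; growth vs 1993 (2094.82) = 9.82%.
1995: real = 2720.0/1.069 = 2544.43; growth vs 1994 (2300.56) = 10.60%.
1996: real = 2926.3/1.109 = 2638.68; growth vs 1995 (2544.43) = 3.70%.

1995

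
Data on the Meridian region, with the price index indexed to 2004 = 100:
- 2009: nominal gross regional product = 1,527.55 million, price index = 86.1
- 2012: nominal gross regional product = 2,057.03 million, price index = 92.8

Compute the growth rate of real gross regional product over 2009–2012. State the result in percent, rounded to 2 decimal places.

Deflate each year: 2009 → 1527.55/0.861 = 1774.16; 2012 → 2057.03/0.928 = 2216.63.
So real gross regional product changed by 2216.63/1774.16 − 1 = 0.2494, i.e. 24.94%.

24.94%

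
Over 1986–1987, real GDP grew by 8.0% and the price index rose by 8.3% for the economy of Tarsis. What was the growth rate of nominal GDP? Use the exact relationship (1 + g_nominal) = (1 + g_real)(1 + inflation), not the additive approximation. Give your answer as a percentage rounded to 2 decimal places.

(1 + g_nom) = (1 + g_real)(1 + π) = 1.0800 × 1.0830 = 1.16964.

16.96%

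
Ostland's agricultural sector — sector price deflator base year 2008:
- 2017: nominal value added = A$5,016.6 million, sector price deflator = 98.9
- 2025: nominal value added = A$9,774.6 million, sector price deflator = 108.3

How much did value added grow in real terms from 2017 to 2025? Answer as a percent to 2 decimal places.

Deflate each year: 2017 → 5016.6/0.989 = 5072.40; 2025 → 9774.6/1.083 = 9025.48.
So real value added changed by 9025.48/5072.40 − 1 = 0.7793, i.e. 77.93%.

77.93%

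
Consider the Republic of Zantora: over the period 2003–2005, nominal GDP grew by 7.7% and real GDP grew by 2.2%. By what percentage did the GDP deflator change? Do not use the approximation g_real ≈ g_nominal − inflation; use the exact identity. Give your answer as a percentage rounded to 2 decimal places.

(1 + g_nom) = (1 + g_real)(1 + π), so π = 1.0770 / 1.0220 − 1 = 0.05382.

5.38%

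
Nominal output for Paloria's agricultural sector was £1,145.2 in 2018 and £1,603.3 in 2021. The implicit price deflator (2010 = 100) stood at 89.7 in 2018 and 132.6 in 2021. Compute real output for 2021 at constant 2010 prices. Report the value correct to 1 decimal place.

Real output = Nominal / (implicit price deflator/100) = 1603.3 / 1.326 = 1209.13.

£1,209.1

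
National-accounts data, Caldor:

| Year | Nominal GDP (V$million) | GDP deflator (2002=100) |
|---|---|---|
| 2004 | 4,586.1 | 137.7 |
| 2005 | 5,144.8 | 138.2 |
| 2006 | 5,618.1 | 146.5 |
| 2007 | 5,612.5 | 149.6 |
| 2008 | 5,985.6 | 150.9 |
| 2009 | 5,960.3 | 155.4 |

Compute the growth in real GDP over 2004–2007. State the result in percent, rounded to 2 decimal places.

12.65%

Real GDP 2004 = 4586.1/1.377 = 3330.50.
Real GDP 2007 = 5612.5/1.496 = 3751.67.
Change = 3751.67/3330.50 − 1 = 0.1265.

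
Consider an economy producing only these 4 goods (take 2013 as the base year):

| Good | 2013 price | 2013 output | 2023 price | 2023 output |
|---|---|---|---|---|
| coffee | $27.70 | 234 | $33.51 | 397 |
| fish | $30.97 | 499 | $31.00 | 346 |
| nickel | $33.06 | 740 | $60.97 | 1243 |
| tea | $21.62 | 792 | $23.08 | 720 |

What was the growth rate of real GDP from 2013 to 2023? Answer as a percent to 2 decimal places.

23.38%

Real GDP 2013 = Nominal GDP 2013 = 27.70·234 + 30.97·499 + 33.06·740 + 21.62·792 = 63523.27.
Real GDP 2023 (at 2013 prices) = 27.70·397 + 30.97·346 + 33.06·1243 + 21.62·720 = 78372.50.
Real growth = 78372.50/63523.27 − 1 = 0.2338.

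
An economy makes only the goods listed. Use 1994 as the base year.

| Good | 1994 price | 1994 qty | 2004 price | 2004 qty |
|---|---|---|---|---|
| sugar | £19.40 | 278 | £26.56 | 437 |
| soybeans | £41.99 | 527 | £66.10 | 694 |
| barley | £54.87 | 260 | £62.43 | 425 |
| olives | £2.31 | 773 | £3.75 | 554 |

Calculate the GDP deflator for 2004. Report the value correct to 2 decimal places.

138.37

Nominal GDP 2004 = 26.56·437 + 66.10·694 + 62.43·425 + 3.75·554 = 86090.37.
Real GDP 2004 (at 1994 prices) = 19.40·437 + 41.99·694 + 54.87·425 + 2.31·554 = 62218.35.
Deflator = Nominal/Real × 100 = 86090.37/62218.35 × 100 = 138.368.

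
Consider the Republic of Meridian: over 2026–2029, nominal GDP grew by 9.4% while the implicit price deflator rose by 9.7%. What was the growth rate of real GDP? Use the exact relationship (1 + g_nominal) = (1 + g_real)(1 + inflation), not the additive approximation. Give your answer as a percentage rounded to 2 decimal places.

-0.27%

(1 + g_nom) = (1 + g_real)(1 + π), so g_real = 1.0940 / 1.0970 − 1 = -0.00273.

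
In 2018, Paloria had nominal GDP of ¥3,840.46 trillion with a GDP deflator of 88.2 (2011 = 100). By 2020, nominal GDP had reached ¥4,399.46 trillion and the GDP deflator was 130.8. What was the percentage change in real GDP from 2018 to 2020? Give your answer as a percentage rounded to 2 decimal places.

Real GDP 2018 = 3840.46 / 0.882 = 4354.26.
Real GDP 2020 = 4399.46 / 1.308 = 3363.50.
Real growth = 3363.50 / 4354.26 − 1 = -0.2275.

-22.75%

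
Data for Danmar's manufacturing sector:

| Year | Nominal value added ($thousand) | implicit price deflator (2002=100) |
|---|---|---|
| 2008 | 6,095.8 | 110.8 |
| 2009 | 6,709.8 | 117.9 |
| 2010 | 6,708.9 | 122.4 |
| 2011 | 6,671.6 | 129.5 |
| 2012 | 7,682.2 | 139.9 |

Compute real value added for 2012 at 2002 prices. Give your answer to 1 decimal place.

$5,491.2 thousand

Real value added 2012 = 7682.2 / 1.399 = 5491.21.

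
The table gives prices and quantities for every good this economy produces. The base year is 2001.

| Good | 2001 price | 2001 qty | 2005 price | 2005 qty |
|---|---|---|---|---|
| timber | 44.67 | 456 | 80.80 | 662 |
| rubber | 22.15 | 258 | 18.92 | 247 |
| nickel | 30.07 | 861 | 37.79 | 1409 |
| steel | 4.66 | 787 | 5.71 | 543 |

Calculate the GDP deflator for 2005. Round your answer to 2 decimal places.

143.24

Nominal GDP 2005 = 80.80·662 + 18.92·247 + 37.79·1409 + 5.71·543 = 114509.48.
Real GDP 2005 (at 2001 prices) = 44.67·662 + 22.15·247 + 30.07·1409 + 4.66·543 = 79941.60.
Deflator = Nominal/Real × 100 = 114509.48/79941.60 × 100 = 143.241.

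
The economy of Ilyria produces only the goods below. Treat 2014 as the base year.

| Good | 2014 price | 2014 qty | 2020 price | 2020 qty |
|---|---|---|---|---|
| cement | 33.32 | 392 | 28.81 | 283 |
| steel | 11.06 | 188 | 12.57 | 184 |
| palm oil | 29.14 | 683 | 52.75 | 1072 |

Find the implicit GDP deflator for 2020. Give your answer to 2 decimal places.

156.93

Nominal GDP 2020 = 28.81·283 + 12.57·184 + 52.75·1072 = 67014.11.
Real GDP 2020 (at 2014 prices) = 33.32·283 + 11.06·184 + 29.14·1072 = 42702.68.
Deflator = Nominal/Real × 100 = 67014.11/42702.68 × 100 = 156.932.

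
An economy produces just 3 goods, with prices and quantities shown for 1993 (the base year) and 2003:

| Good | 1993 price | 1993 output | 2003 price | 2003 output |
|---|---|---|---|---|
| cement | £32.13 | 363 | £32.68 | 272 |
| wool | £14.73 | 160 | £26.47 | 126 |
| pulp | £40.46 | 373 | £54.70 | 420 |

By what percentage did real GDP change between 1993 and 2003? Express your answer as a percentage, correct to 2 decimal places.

-5.23%

Real GDP 1993 = Nominal GDP 1993 = 32.13·363 + 14.73·160 + 40.46·373 = 29111.57.
Real GDP 2003 (at 1993 prices) = 32.13·272 + 14.73·126 + 40.46·420 = 27588.54.
Real growth = 27588.54/29111.57 − 1 = -0.0523.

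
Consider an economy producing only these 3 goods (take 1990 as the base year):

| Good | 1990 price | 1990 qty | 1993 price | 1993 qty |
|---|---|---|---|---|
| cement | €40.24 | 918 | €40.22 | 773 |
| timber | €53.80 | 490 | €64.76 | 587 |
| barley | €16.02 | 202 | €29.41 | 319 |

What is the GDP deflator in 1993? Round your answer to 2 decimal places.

115.77

Nominal GDP 1993 = 40.22·773 + 64.76·587 + 29.41·319 = 78485.97.
Real GDP 1993 (at 1990 prices) = 40.24·773 + 53.80·587 + 16.02·319 = 67796.50.
Deflator = Nominal/Real × 100 = 78485.97/67796.50 × 100 = 115.767.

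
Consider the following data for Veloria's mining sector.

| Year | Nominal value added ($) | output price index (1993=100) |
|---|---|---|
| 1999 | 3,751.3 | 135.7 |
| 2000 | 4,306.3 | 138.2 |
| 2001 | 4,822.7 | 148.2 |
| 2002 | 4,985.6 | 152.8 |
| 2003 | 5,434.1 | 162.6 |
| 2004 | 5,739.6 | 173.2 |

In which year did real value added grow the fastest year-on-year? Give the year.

2000

2000: real = 4306.3/1.382 = 3115.99; growth vs 1999 (2764.41) = 12.72%.
2001: real = 4822.7/1.482 = 3254.18; growth vs 2000 (3115.99) = 4.43%.
2002: real = 4985.6/1.528 = 3262.83; growth vs 2001 (3254.18) = 0.27%.
2003: real = 5434.1/1.626 = 3342.00; growth vs 2002 (3262.83) = 2.43%.
2004: real = 5739.6/1.732 = 3313.86; growth vs 2003 (3342.00) = -0.84%.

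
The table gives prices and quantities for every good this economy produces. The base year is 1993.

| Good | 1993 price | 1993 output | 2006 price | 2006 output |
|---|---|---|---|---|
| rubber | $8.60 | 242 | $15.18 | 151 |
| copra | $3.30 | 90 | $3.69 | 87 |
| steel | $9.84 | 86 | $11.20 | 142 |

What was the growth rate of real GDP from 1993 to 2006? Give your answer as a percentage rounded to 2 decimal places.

-7.49%

Real GDP 1993 = Nominal GDP 1993 = 8.60·242 + 3.30·90 + 9.84·86 = 3224.44.
Real GDP 2006 (at 1993 prices) = 8.60·151 + 3.30·87 + 9.84·142 = 2982.98.
Real growth = 2982.98/3224.44 − 1 = -0.0749.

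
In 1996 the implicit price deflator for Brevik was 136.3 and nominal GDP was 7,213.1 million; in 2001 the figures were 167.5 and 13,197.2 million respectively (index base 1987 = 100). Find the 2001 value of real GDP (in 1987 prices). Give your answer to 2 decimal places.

Real GDP = Nominal / (implicit price deflator/100) = 13197.2 / 1.675 = 7878.93.

7,878.93 million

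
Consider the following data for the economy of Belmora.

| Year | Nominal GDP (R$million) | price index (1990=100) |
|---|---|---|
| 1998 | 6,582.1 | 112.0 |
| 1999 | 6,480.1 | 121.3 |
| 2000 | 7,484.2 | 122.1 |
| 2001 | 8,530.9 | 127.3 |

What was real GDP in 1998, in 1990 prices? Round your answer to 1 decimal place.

R$5,876.9 million

Real GDP 1998 = 6582.1 / 1.120 = 5876.88.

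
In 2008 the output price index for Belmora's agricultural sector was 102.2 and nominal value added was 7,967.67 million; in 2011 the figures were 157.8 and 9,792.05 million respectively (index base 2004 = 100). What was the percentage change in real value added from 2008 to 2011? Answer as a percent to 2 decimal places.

Real value added 2008 = 7967.67 / 1.022 = 7796.15.
Real value added 2011 = 9792.05 / 1.578 = 6205.35.
Real growth = 6205.35 / 7796.15 − 1 = -0.2040.

-20.40%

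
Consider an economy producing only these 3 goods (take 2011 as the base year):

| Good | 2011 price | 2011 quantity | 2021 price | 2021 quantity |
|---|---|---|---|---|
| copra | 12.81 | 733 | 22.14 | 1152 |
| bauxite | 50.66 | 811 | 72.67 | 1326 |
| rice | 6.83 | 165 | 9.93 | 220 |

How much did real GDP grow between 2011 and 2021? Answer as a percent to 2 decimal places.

61.69%

Real GDP 2011 = Nominal GDP 2011 = 12.81·733 + 50.66·811 + 6.83·165 = 51601.94.
Real GDP 2021 (at 2011 prices) = 12.81·1152 + 50.66·1326 + 6.83·220 = 83434.88.
Real growth = 83434.88/51601.94 − 1 = 0.6169.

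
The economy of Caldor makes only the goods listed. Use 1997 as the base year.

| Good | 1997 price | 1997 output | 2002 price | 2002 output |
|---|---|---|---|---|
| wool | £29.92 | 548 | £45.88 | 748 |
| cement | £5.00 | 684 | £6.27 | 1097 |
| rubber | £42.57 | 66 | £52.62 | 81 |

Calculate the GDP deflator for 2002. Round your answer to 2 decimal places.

145.17

Nominal GDP 2002 = 45.88·748 + 6.27·1097 + 52.62·81 = 45458.65.
Real GDP 2002 (at 1997 prices) = 29.92·748 + 5.00·1097 + 42.57·81 = 31313.33.
Deflator = Nominal/Real × 100 = 45458.65/31313.33 × 100 = 145.173.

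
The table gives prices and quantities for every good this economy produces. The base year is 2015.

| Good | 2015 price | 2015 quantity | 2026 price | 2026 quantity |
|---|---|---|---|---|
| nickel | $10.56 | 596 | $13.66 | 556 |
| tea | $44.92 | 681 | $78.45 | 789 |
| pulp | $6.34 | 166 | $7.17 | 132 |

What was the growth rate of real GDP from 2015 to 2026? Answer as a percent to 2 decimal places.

Real GDP 2015 = Nominal GDP 2015 = 10.56·596 + 44.92·681 + 6.34·166 = 37936.72.
Real GDP 2026 (at 2015 prices) = 10.56·556 + 44.92·789 + 6.34·132 = 42150.12.
Real growth = 42150.12/37936.72 − 1 = 0.1111.

11.11%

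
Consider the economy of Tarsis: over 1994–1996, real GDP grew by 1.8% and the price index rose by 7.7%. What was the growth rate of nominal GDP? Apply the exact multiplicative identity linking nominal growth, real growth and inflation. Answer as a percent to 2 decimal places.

9.64%

(1 + g_nom) = (1 + g_real)(1 + π) = 1.0180 × 1.0770 = 1.09639.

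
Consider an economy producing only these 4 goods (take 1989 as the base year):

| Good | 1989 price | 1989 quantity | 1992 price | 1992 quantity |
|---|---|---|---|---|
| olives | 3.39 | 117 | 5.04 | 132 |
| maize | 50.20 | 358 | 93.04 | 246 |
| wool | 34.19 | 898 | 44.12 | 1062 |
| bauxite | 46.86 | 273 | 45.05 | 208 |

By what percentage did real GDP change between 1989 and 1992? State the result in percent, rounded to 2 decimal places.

Real GDP 1989 = Nominal GDP 1989 = 3.39·117 + 50.20·358 + 34.19·898 + 46.86·273 = 61863.63.
Real GDP 1992 (at 1989 prices) = 3.39·132 + 50.20·246 + 34.19·1062 + 46.86·208 = 58853.34.
Real growth = 58853.34/61863.63 − 1 = -0.0487.

-4.87%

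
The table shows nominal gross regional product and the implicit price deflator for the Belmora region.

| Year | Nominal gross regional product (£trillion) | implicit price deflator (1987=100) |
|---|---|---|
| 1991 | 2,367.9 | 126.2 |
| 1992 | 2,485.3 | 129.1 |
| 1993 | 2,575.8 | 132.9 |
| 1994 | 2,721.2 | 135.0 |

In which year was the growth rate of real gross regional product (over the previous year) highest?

1992: real = 2485.3/1.291 = 1925.10; growth vs 1991 (1876.31) = 2.60%.
1993: real = 2575.8/1.329 = 1938.15; growth vs 1992 (1925.10) = 0.68%.
1994: real = 2721.2/1.350 = 2015.70; growth vs 1993 (1938.15) = 4.00%.

1994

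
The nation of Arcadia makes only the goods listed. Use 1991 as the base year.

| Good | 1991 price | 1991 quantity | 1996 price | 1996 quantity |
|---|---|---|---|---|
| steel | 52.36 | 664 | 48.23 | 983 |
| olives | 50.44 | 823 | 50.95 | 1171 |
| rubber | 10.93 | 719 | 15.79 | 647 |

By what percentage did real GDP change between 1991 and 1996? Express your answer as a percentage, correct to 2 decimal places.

Real GDP 1991 = Nominal GDP 1991 = 52.36·664 + 50.44·823 + 10.93·719 = 84137.83.
Real GDP 1996 (at 1991 prices) = 52.36·983 + 50.44·1171 + 10.93·647 = 117606.83.
Real growth = 117606.83/84137.83 − 1 = 0.3978.

39.78%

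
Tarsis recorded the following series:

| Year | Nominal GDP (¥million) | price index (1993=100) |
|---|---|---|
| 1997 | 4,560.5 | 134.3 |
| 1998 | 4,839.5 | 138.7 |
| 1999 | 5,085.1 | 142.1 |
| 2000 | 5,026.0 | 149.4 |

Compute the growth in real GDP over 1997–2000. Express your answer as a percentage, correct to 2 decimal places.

-0.93%

Real GDP 1997 = 4560.5/1.343 = 3395.76.
Real GDP 2000 = 5026.0/1.494 = 3364.12.
Change = 3364.12/3395.76 − 1 = -0.0093.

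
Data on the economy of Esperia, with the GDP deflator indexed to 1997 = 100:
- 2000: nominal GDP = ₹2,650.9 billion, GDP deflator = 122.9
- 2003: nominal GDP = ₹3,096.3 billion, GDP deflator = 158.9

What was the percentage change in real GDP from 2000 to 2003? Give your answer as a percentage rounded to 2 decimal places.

Deflate each year: 2000 → 2650.9/1.229 = 2156.96; 2003 → 3096.3/1.589 = 1948.58.
So real GDP changed by 1948.58/2156.96 − 1 = -0.0966, i.e. -9.66%.

-9.66%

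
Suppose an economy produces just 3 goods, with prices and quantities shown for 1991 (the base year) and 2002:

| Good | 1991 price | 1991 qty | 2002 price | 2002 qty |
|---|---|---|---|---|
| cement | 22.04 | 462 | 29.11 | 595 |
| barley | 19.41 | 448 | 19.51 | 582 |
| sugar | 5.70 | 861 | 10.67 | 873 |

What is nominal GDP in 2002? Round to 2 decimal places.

Nominal GDP 2002 = Σ (p_2002 × q_2002) = 29.11·595 + 19.51·582 + 10.67·873 = 37990.18.

37990.18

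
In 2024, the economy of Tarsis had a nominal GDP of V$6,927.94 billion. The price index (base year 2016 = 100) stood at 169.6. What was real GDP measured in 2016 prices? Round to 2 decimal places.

Real GDP = Nominal / (price index/100) = 6927.94 / 1.696 = 4084.87.

V$4,084.87 billion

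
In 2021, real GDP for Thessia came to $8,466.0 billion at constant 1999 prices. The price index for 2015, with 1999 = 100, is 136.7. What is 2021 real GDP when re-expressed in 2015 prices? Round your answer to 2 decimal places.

Real GDP in 2015 prices = Real GDP in 1999 prices × (P_2015/P_1999) = 8466.0 × 1.367 = 11573.02.

$11,573.02 billion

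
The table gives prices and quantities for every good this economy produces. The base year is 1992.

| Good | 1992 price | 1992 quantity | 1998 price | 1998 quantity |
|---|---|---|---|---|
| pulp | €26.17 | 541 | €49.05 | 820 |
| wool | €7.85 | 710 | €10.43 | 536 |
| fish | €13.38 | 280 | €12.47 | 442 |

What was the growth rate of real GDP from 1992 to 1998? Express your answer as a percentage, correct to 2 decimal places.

Real GDP 1992 = Nominal GDP 1992 = 26.17·541 + 7.85·710 + 13.38·280 = 23477.87.
Real GDP 1998 (at 1992 prices) = 26.17·820 + 7.85·536 + 13.38·442 = 31580.96.
Real growth = 31580.96/23477.87 − 1 = 0.3451.

34.51%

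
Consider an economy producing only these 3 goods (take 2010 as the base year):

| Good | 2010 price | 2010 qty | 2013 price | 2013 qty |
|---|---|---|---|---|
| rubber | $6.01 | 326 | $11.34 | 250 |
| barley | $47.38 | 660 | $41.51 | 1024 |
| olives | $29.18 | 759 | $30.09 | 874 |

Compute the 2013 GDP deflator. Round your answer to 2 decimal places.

Nominal GDP 2013 = 11.34·250 + 41.51·1024 + 30.09·874 = 71639.90.
Real GDP 2013 (at 2010 prices) = 6.01·250 + 47.38·1024 + 29.18·874 = 75522.94.
Deflator = Nominal/Real × 100 = 71639.90/75522.94 × 100 = 94.858.

94.86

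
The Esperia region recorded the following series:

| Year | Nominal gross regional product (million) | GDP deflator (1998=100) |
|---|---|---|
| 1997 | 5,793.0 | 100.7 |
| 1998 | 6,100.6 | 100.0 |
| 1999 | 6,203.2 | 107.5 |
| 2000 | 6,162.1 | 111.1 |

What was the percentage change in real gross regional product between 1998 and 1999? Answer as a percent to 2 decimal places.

Real gross regional product 1998 = 6100.6/1.000 = 6100.60.
Real gross regional product 1999 = 6203.2/1.075 = 5770.42.
Change = 5770.42/6100.60 − 1 = -0.0541.

-5.41%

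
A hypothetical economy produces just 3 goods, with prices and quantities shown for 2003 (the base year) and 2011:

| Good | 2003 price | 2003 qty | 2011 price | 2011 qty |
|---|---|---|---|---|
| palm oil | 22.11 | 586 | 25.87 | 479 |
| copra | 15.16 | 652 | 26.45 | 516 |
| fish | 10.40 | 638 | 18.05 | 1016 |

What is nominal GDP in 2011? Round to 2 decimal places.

Nominal GDP 2011 = Σ (p_2011 × q_2011) = 25.87·479 + 26.45·516 + 18.05·1016 = 44378.73.

44378.73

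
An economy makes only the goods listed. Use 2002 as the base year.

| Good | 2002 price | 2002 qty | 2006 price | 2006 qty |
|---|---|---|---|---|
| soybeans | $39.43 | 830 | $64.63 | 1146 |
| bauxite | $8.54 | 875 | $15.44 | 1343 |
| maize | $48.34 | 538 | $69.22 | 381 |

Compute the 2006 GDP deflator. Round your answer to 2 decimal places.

Nominal GDP 2006 = 64.63·1146 + 15.44·1343 + 69.22·381 = 121174.72.
Real GDP 2006 (at 2002 prices) = 39.43·1146 + 8.54·1343 + 48.34·381 = 75073.54.
Deflator = Nominal/Real × 100 = 121174.72/75073.54 × 100 = 161.408.

161.41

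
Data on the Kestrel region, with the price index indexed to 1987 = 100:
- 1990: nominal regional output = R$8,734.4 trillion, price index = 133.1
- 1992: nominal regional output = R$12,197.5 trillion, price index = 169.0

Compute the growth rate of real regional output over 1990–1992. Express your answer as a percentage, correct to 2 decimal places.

9.98%

Deflate each year: 1990 → 8734.4/1.331 = 6562.28; 1992 → 12197.5/1.690 = 7217.46.
So real regional output changed by 7217.46/6562.28 − 1 = 0.0998, i.e. 9.98%.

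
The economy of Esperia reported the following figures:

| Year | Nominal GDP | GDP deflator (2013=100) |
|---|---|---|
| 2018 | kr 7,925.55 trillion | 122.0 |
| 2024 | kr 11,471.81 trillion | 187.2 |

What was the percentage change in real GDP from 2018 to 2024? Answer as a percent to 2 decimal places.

Real GDP 2018 = 7925.55 / 1.220 = 6496.35.
Real GDP 2024 = 11471.81 / 1.872 = 6128.10.
Real growth = 6128.10 / 6496.35 − 1 = -0.0567.

-5.67%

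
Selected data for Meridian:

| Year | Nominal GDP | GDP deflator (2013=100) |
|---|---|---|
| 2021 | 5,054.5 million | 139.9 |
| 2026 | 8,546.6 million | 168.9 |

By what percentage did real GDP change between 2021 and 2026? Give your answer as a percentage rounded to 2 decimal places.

40.06%

Real GDP 2021 = 5054.5 / 1.399 = 3612.94.
Real GDP 2026 = 8546.6 / 1.689 = 5060.15.
Real growth = 5060.15 / 3612.94 − 1 = 0.4006.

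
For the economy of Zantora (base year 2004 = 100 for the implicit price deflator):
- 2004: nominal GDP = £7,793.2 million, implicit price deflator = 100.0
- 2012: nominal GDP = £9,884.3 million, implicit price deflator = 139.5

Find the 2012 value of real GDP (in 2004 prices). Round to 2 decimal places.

Real GDP = Nominal / (implicit price deflator/100) = 9884.3 / 1.395 = 7085.52.

£7,085.52 million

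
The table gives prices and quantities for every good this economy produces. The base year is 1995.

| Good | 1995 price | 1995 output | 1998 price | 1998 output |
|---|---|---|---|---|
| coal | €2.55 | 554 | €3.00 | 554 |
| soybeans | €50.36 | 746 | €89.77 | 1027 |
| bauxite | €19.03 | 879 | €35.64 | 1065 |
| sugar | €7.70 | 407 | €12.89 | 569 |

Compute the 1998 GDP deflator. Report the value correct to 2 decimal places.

Nominal GDP 1998 = 3.00·554 + 89.77·1027 + 35.64·1065 + 12.89·569 = 139146.80.
Real GDP 1998 (at 1995 prices) = 2.55·554 + 50.36·1027 + 19.03·1065 + 7.70·569 = 77780.67.
Deflator = Nominal/Real × 100 = 139146.80/77780.67 × 100 = 178.896.

178.90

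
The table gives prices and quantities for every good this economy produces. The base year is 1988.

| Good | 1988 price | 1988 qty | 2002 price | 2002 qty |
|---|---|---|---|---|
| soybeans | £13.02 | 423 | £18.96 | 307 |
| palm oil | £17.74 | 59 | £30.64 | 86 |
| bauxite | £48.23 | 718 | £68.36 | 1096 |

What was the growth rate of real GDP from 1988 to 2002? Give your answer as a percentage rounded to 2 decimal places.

41.76%

Real GDP 1988 = Nominal GDP 1988 = 13.02·423 + 17.74·59 + 48.23·718 = 41183.26.
Real GDP 2002 (at 1988 prices) = 13.02·307 + 17.74·86 + 48.23·1096 = 58382.86.
Real growth = 58382.86/41183.26 − 1 = 0.4176.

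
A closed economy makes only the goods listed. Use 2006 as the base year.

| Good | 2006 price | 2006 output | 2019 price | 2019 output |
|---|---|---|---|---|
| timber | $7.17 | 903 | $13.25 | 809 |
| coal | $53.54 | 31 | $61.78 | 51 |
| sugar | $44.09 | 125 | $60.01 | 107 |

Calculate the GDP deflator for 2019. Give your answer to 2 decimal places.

Nominal GDP 2019 = 13.25·809 + 61.78·51 + 60.01·107 = 20291.10.
Real GDP 2019 (at 2006 prices) = 7.17·809 + 53.54·51 + 44.09·107 = 13248.70.
Deflator = Nominal/Real × 100 = 20291.10/13248.70 × 100 = 153.155.

153.16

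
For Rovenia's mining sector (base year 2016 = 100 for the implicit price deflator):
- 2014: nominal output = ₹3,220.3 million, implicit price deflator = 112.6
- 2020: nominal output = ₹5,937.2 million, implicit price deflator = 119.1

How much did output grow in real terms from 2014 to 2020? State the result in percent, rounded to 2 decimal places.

Real output 2014 = 3220.3 / 1.126 = 2859.95.
Real output 2020 = 5937.2 / 1.191 = 4985.05.
Real growth = 4985.05 / 2859.95 − 1 = 0.7431.

74.31%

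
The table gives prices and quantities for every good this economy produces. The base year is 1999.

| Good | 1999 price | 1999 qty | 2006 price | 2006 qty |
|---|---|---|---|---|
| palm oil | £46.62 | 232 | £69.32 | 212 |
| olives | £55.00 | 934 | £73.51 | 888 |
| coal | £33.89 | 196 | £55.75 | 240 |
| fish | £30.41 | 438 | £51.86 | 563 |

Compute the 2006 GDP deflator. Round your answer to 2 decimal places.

145.93

Nominal GDP 2006 = 69.32·212 + 73.51·888 + 55.75·240 + 51.86·563 = 122549.90.
Real GDP 2006 (at 1999 prices) = 46.62·212 + 55.00·888 + 33.89·240 + 30.41·563 = 83977.87.
Deflator = Nominal/Real × 100 = 122549.90/83977.87 × 100 = 145.931.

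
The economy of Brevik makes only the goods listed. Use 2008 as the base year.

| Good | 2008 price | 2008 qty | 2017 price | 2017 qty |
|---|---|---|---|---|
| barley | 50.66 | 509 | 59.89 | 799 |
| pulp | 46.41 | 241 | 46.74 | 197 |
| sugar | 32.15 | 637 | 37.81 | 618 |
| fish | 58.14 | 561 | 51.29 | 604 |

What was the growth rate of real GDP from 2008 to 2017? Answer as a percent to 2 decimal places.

16.14%

Real GDP 2008 = Nominal GDP 2008 = 50.66·509 + 46.41·241 + 32.15·637 + 58.14·561 = 90066.84.
Real GDP 2017 (at 2008 prices) = 50.66·799 + 46.41·197 + 32.15·618 + 58.14·604 = 104605.37.
Real growth = 104605.37/90066.84 − 1 = 0.1614.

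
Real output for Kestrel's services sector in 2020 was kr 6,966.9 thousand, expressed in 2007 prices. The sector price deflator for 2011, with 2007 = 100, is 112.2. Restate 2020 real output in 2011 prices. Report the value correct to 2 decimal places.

kr 7,816.86 thousand

Real output in 2011 prices = Real output in 2007 prices × (P_2011/P_2007) = 6966.9 × 1.122 = 7816.86.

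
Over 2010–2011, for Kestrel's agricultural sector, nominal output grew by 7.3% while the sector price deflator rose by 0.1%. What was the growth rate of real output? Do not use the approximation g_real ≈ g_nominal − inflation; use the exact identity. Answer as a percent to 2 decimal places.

(1 + g_nom) = (1 + g_real)(1 + π), so g_real = 1.0730 / 1.0010 − 1 = 0.07193.

7.19%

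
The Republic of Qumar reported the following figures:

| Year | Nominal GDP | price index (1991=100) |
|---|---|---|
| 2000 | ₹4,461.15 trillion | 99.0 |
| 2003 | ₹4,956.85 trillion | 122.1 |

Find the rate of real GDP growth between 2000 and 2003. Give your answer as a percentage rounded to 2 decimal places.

-9.91%

Real GDP 2000 = 4461.15 / 0.990 = 4506.21.
Real GDP 2003 = 4956.85 / 1.221 = 4059.66.
Real growth = 4059.66 / 4506.21 − 1 = -0.0991.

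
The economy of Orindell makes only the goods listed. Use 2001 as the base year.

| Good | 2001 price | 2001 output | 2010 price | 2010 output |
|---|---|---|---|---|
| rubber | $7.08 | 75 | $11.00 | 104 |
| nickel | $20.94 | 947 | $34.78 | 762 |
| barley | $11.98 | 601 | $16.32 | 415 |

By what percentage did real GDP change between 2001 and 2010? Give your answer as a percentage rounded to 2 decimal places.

Real GDP 2001 = Nominal GDP 2001 = 7.08·75 + 20.94·947 + 11.98·601 = 27561.16.
Real GDP 2010 (at 2001 prices) = 7.08·104 + 20.94·762 + 11.98·415 = 21664.30.
Real growth = 21664.30/27561.16 − 1 = -0.2140.

-21.40%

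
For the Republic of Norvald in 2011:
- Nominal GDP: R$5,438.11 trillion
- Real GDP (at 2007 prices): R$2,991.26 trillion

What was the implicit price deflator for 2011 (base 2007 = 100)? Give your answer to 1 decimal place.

implicit price deflator = (Nominal / Real) × 100 = 5438.11 / 2991.26 × 100 = 181.80.

181.8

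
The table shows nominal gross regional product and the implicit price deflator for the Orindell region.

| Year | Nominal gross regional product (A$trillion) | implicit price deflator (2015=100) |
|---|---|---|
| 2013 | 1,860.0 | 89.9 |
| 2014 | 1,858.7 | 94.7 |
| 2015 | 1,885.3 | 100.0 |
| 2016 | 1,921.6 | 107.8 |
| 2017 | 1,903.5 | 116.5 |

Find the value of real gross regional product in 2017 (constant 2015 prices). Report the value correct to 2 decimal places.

Real gross regional product 2017 = 1903.5 / 1.165 = 1633.91.

A$1,633.91 trillion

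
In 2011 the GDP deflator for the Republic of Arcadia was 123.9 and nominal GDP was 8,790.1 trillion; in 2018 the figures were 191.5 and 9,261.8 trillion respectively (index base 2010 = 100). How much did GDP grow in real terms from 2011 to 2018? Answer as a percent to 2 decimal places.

Real GDP 2011 = 8790.1 / 1.239 = 7094.51.
Real GDP 2018 = 9261.8 / 1.915 = 4836.45.
Real growth = 4836.45 / 7094.51 − 1 = -0.3183.

-31.83%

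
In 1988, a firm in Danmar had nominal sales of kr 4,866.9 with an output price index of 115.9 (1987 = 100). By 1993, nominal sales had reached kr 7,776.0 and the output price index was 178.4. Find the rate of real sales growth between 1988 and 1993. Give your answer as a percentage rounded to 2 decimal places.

Deflate each year: 1988 → 4866.9/1.159 = 4199.22; 1993 → 7776.0/1.784 = 4358.74.
So real sales changed by 4358.74/4199.22 − 1 = 0.0380, i.e. 3.80%.

3.80%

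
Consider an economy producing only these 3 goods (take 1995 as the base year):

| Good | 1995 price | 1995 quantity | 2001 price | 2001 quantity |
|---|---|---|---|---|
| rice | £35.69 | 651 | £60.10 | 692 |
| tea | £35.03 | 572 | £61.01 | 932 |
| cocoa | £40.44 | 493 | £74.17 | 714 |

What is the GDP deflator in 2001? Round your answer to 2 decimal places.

Nominal GDP 2001 = 60.10·692 + 61.01·932 + 74.17·714 = 151407.90.
Real GDP 2001 (at 1995 prices) = 35.69·692 + 35.03·932 + 40.44·714 = 86219.60.
Deflator = Nominal/Real × 100 = 151407.90/86219.60 × 100 = 175.607.

175.61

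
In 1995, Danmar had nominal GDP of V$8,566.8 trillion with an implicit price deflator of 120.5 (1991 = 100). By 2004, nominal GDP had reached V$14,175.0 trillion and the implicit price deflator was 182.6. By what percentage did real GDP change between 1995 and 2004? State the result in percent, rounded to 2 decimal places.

Real GDP 1995 = 8566.8 / 1.205 = 7109.38.
Real GDP 2004 = 14175.0 / 1.826 = 7762.87.
Real growth = 7762.87 / 7109.38 − 1 = 0.0919.

9.19%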